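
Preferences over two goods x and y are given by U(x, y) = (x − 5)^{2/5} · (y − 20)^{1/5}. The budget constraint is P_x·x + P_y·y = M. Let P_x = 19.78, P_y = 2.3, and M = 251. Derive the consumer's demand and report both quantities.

MRS = 2·(y−20)/(x−5). Tangency with P_x/P_y gives y−20 = (1/2)·(P_x/P_y)·(x−5).
After buying the subsistence bundle (5, 20), a share 2/3 of the remaining income goes to x: x* = 5 + 2/3·(M − 5P_x − 20P_y)/P_x.
Discretionary income = 251 − 5·19.78 − 20·2.3 = 106.1; x* = 5 + 2/3·106.1/19.78 = 8.576; y* = 20 + 1/3·106.1/2.3 = 35.3768.

x* = 8.576, y* = 35.3768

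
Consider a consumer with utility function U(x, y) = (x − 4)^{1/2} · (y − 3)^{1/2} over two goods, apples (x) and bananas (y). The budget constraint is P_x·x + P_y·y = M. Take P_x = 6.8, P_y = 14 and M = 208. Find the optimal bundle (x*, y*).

x* = 14.2059, y* = 7.9571

Let x' = x−4, y' = y−3. MRS = y'/x' = P_x/P_y.
Substituting into the budget: x* = 4 + 0.5·(M − 4·P_x − 3·P_y)/P_x, and y* = 3 + 0.5·(…)/P_y.
Discretionary income = 208 − 4·6.8 − 3·14 = 138.8; x* = 4 + 0.5·138.8/6.8 = 14.2059; y* = 3 + 0.5·138.8/14 = 7.9571.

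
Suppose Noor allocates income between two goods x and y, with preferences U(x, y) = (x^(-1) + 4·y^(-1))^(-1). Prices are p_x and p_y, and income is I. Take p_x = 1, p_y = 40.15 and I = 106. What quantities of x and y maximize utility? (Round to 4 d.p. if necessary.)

x* = 7.7526, y* = 2.447

MRS = MU_x/MU_y = (1/4)·(y/x)^(2). Set equal to p_x/p_y.
Hence y/x = (4·p_x/p_y)^(1/(2)), i.e. raised to the 0.5 power.
Substitute y = (y/x)·x into the budget: x* = I/(p_x + p_y·(y/x)).
Numerically y/x = 0.315637, so x* = 106/(1 + 40.15·0.315637) = 7.7526 and y* = 0.315637·7.7526 = 2.447.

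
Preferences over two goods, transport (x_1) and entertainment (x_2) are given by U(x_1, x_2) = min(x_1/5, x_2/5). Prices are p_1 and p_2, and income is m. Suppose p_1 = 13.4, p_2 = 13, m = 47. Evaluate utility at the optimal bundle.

With perfect complements, no substitution: consume in ratio x_1:x_2 = 5:5.
Budget: p_1·x_1 + p_2·x_1 = m, so (5·p_1 + 5·p_2)·x_1 = 5·m.
Demand: x_1*(p_1,p_2,m) = 5·m/(5·p_1 + 5·p_2), x_2* = 5·m/(5·p_1 + 5·p_2).
Here 5·13.4 + 5·13 = 132, giving x_1* = 1.7803 and x_2* = 1.7803.
Utility at the optimum: U(1.7803, 1.7803) = 0.3561.

V = 0.3561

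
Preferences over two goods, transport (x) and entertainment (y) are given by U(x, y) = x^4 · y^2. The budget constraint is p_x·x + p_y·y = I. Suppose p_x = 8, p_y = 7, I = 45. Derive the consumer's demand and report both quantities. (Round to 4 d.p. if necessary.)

x* = 3.75, y* = 2.1429

Tangency: MRS = 2·y/x = p_x/p_y.
Rearranging, p_y·y = (1/2)·p_x·x. Substituting into the budget gives p_x·x·(1 + (1/2)) = I.
Demand: x*(p_x,p_y,I) = 2/3·I/p_x and y* = 1/3·I/p_y.
At p_x=8, p_y=7, I=45: x* = 2/3·45/8 = 3.75, y* = 2.1429.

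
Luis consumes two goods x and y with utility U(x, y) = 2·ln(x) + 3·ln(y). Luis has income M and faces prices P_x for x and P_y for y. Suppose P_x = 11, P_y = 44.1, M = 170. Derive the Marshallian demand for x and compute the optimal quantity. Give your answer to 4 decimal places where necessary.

MU_x/MU_y = (2·y)/(3·x); tangency sets this equal to P_x/P_y.
So 2·P_y·y = 3·P_x·x; combined with the budget, a share 0.4 of income goes to x.
Demand: x*(P_x,P_y,M) = 0.4·M/P_x and y* = 0.6·M/P_y.
At P_x=11, P_y=44.1, M=170: x* = 0.4·170/11 = 6.1818.

x* = 6.1818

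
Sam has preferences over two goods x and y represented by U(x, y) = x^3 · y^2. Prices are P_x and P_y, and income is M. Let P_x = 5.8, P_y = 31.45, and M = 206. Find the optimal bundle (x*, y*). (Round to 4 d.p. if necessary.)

Tangency: MRS = (3/2)·y/x = P_x/P_y.
So 3·P_y·y = 2·P_x·x; combined with the budget, a share 0.6 of income goes to x.
Demand: x*(P_x,P_y,M) = 0.6·M/P_x and y* = 0.4·M/P_y.
At P_x=5.8, P_y=31.45, M=206: x* = 0.6·206/5.8 = 21.3103, y* = 2.62.

x* = 21.3103, y* = 2.62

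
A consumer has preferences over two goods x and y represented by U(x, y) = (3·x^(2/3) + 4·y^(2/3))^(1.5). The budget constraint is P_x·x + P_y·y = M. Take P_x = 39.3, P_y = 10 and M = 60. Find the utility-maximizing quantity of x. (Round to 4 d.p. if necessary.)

x* = 0.0406

MU_x ∝ 3·x^(-1/3), MU_y ∝ 4·y^(-1/3), so MRS = (3/4)·(y/x)^(1/3) = P_x/P_y.
Solve for the ratio: y/x = [(4/3)·P_x/P_y]^(3).
Substitute y = (y/x)·x into the budget: x* = M/(P_x + P_y·(y/x)).
Numerically y/x = 143.877824, so x* = 60/(39.3 + 10·143.877824) = 0.0406.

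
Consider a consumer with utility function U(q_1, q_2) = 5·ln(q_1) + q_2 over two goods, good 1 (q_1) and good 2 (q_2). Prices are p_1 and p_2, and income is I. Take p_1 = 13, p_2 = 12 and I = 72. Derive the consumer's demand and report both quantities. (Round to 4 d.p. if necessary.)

q_1* = 4.6154, q_2* = 1

MU_q_1 = 5/q_1, MU_q_2 = 1. Tangency: 5/q_1 = p_1/p_2.
So q_1*(p_1,p_2) = 5·p_2/p_1, independent of income; and q_2* = (I − 5·p_2)/p_2.
At the given prices: q_1* = 5·12/13 = 4.6154, and q_2* = 1.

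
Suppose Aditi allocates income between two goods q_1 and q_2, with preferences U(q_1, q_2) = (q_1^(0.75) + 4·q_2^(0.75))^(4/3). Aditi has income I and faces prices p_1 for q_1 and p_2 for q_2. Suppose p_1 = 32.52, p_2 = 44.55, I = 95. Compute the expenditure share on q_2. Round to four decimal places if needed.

With the ratio pinned down, the budget gives q_1* = I/(p_1 + p_2·(q_2/q_1)) and q_2* = (q_2/q_1)·q_1*.
Numerically q_2/q_1 = 72.686085, so q_1* = 95/(32.52 + 44.55·72.686085) = 0.029 and q_2* = 72.686085·0.029 = 2.1112.
Expenditure on q_2: 44.55·2.1112 = 94.0554; share = 0.9901.

share on q_2 = 0.9901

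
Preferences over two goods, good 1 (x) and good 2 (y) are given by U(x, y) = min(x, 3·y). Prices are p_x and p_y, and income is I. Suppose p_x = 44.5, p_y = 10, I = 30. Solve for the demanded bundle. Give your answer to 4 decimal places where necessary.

x* = 0.6272, y* = 0.2091

Demand: x*(p_x,p_y,I) = 3·I/(3·p_x + p_y), y* = I/(3·p_x + p_y).
Here 3·44.5 + 10 = 143.5, giving x* = 0.6272 and y* = 0.2091.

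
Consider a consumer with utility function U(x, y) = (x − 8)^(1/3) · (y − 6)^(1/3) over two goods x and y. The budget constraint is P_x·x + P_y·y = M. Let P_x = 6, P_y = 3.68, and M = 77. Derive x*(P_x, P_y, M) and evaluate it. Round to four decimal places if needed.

Substituting into the budget: x* = 8 + 0.5·(M − 8·P_x − 6·P_y)/P_x, and y* = 6 + 0.5·(…)/P_y.
Discretionary income = 77 − 8·6 − 6·3.68 = 6.92; x* = 8 + 0.5·6.92/6 = 8.5767.

x* = 8.5767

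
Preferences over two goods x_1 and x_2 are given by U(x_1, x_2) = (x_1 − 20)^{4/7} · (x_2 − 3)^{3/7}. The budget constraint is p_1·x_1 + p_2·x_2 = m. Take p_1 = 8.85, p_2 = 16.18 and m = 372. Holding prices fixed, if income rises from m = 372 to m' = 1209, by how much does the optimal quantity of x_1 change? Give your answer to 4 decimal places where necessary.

Δx_1* = 54.0436

This is Cobb-Douglas in (x_1−20, x_2−3): tangency gives 4/7·p_2·(x_2−3) = 3/7·p_1·(x_1−20).
Substituting into the budget: x_1* = 20 + 4/7·(m − 20·p_1 − 3·p_2)/p_1, and x_2* = 3 + 3/7·(…)/p_2.
Discretionary income = 372 − 20·8.85 − 3·16.18 = 146.46; x_1* = 20 + 4/7·146.46/8.85 = 29.4567.
At m' = 1209: x_1* = 83.5002. Change: 83.5002 − 29.4567 = 54.0436.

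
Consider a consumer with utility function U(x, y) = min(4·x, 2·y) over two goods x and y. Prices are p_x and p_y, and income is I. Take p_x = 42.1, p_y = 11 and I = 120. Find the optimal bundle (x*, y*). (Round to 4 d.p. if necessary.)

Leontief preferences: the optimum is at the kink where x/2 = y/4, i.e. y = 2·x.
Budget: p_x·x + p_y·2·x = I, so (2·p_x + 4·p_y)·x = 2·I.
Demand: x*(p_x,p_y,I) = 2·I/(2·p_x + 4·p_y), y* = 4·I/(2·p_x + 4·p_y).
Here 2·42.1 + 4·11 = 128.2, giving x* = 1.8721 and y* = 3.7441.

x* = 1.8721, y* = 3.7441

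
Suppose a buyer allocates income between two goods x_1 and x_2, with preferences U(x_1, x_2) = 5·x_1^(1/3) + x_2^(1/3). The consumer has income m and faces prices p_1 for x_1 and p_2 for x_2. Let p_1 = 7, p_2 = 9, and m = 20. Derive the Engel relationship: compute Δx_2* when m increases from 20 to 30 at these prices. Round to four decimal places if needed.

Δx_2* = 0.0812

MU_x_1 ∝ 5·x_1^(-2/3), MU_x_2 ∝ x_2^(-2/3), so MRS = 5·(x_2/x_1)^(2/3) = p_1/p_2.
Solve for the ratio: x_2/x_1 = [(1/5)·p_1/p_2]^(1.5).
Substitute x_2 = (x_2/x_1)·x_1 into the budget: x_1* = m/(p_1 + p_2·(x_2/x_1)).
Numerically x_2/x_1 = 0.061352, so x_1* = 20/(7 + 9·0.061352) = 2.6482 and x_2* = 0.061352·2.6482 = 0.1625.
At m' = 30: x_2* = 0.2437. Change: 0.2437 − 0.1625 = 0.0812.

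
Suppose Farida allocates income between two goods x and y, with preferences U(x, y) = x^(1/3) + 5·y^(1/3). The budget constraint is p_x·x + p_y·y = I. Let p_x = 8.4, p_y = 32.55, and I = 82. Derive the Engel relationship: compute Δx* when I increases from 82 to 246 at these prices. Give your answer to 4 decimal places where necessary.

MU_x ∝ x^(-2/3), MU_y ∝ 5·y^(-2/3), so MRS = (1/5)·(y/x)^(2/3) = p_x/p_y.
Solve for the ratio: y/x = [5·p_x/p_y]^(1.5).
Substitute y = (y/x)·x into the budget: x* = I/(p_x + p_y·(y/x)).
Numerically y/x = 1.465708, so x* = 82/(8.4 + 32.55·1.465708) = 1.4614.
At I' = 246: x* = 4.3843. Change: 4.3843 − 1.4614 = 2.9229.

Δx* = 2.9229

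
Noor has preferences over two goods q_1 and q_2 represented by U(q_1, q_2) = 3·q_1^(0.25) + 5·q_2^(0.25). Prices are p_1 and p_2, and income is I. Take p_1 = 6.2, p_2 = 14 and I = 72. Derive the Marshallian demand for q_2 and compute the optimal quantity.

With the ratio pinned down, the budget gives q_1* = I/(p_1 + p_2·(q_2/q_1)) and q_2* = (q_2/q_1)·q_1*.
Numerically q_2/q_1 = 0.667037, so q_1* = 72/(6.2 + 14·0.667037) = 4.6336 and q_2* = 0.667037·4.6336 = 3.0908.

q_2* = 3.0908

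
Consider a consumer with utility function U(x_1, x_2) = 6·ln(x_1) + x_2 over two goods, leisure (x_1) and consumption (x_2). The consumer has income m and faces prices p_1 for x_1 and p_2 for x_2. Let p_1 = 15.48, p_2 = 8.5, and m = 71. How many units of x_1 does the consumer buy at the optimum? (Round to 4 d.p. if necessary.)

Set MRS = p_1/p_2: (6/x_1)/1 = p_1/p_2.
So x_1*(p_1,p_2) = 6·p_2/p_1, independent of income; and x_2* = (m − 6·p_2)/p_2.
At the given prices: x_1* = 6·8.5/15.48 = 3.2946.

x_1* = 3.2946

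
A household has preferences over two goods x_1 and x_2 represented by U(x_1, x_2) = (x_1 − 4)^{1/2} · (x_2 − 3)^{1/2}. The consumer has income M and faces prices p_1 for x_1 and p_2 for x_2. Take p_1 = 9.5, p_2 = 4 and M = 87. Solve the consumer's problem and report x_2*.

x_2* = 7.625

Discretionary income = 87 − 4·9.5 − 3·4 = 37; x_2* = 3 + 0.5·37/4 = 7.625.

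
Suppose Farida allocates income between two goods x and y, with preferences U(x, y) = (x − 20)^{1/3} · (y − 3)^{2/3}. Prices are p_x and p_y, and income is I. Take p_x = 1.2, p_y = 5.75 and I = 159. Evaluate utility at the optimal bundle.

MRS = (1/2)·(y−3)/(x−20). Tangency with p_x/p_y gives y−3 = 2·(p_x/p_y)·(x−20).
After buying the subsistence bundle (20, 3), a share 1/3 of the remaining income goes to x: x* = 20 + 1/3·(I − 20p_x − 3p_y)/p_x.
Discretionary income = 159 − 20·1.2 − 3·5.75 = 117.75; x* = 20 + 1/3·117.75/1.2 = 52.7083; y* = 3 + 2/3·117.75/5.75 = 16.6522.
Utility at the optimum: U(52.7083, 16.6522) = 18.2678.

V = 18.2678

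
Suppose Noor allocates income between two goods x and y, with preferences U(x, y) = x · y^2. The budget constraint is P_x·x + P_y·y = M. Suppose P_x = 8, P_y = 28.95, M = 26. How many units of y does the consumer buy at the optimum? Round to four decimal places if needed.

y* = 0.5987

Demand: x*(P_x,P_y,M) = 1/3·M/P_x and y* = 2/3·M/P_y.
At P_x=8, P_y=28.95, M=26: y* = 2/3·26/28.95 = 0.5987.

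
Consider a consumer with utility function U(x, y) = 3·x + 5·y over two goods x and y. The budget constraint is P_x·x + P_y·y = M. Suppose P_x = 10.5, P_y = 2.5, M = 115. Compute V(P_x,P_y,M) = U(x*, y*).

V = 230

Linear utility — the consumer picks whichever good has higher MU/price: 3/10.5 = 0.2857 vs 5/2.5 = 2.
y gives more utility per dollar, so spend all income on y: y* = M/P_y, x* = 0.
Numerically: x* = 0, y* = 46.
Utility at the optimum: U(0, 46) = 230.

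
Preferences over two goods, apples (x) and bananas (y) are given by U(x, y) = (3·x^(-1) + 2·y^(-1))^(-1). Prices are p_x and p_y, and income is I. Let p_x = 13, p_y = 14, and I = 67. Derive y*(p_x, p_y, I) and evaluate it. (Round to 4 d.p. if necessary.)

y* = 2.1951

Substitute y = (y/x)·x into the budget: x* = I/(p_x + p_y·(y/x)).
Numerically y/x = 0.786796, so x* = 67/(13 + 14·0.786796) = 2.7899 and y* = 0.786796·2.7899 = 2.1951.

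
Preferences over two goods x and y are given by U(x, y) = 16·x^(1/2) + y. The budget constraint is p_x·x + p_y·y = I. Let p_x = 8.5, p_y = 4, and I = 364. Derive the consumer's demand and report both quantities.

x* = 14.173, y* = 60.8824

Utility is quasi-linear in y; the FOC for x is 8/√x = p_x/p_y.
Thus x* = (8·p_y/p_x)² — independent of I — with the rest of income spent on y.
Plugging in: x* = (8·4/8.5)² = 14.173, y* = 60.8824.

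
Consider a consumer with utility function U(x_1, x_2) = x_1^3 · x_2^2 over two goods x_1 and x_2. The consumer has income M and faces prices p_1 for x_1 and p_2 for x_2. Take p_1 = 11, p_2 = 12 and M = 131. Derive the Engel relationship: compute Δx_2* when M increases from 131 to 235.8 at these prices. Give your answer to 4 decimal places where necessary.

Demand: x_1*(p_1,p_2,M) = 0.6·M/p_1 and x_2* = 0.4·M/p_2.
At p_1=11, p_2=12, M=131: x_2* = 0.4·131/12 = 4.3667.
At M' = 235.8: x_2* = 7.86. Change: 7.86 − 4.3667 = 3.4933.

Δx_2* = 3.4933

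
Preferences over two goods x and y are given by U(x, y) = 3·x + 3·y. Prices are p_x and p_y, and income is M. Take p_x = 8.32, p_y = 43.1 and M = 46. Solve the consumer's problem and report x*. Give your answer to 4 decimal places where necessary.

x gives more utility per dollar, so spend all income on x: x* = M/p_x, y* = 0.
Numerically: x* = 5.5288, y* = 0.

x* = 5.5288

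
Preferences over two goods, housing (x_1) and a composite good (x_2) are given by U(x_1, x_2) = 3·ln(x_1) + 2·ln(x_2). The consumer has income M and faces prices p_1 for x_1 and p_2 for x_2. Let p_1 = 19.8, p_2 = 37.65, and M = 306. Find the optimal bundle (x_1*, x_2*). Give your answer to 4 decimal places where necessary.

x_1* = 9.2727, x_2* = 3.251

Tangency: MRS = (3/2)·x_2/x_1 = p_1/p_2.
Rearranging, p_2·x_2 = (2/3)·p_1·x_1. Substituting into the budget gives p_1·x_1·(1 + (2/3)) = M.
Demand: x_1*(p_1,p_2,M) = 0.6·M/p_1 and x_2* = 0.4·M/p_2.
At p_1=19.8, p_2=37.65, M=306: x_1* = 0.6·306/19.8 = 9.2727, x_2* = 3.251.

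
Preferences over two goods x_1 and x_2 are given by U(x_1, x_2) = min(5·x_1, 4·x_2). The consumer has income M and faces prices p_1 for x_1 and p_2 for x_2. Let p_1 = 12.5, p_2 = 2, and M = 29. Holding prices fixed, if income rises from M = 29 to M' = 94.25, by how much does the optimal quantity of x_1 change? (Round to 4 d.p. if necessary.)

Δx_1* = 4.35

Leontief preferences: the optimum is at the kink where x_1/4 = x_2/5, i.e. x_2 = (5/4)·x_1.
Budget: p_1·x_1 + p_2·(5/4)·x_1 = M, so (4·p_1 + 5·p_2)·x_1 = 4·M.
Demand: x_1*(p_1,p_2,M) = 4·M/(4·p_1 + 5·p_2), x_2* = 5·M/(4·p_1 + 5·p_2).
Here 4·12.5 + 5·2 = 60, giving x_1* = 1.9333.
At M' = 94.25: x_1* = 6.2833. Change: 6.2833 − 1.9333 = 4.35.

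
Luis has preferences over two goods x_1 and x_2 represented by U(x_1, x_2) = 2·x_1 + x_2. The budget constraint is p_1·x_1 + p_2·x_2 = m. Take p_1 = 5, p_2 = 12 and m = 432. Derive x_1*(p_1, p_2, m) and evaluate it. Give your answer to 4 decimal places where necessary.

Linear utility — the consumer picks whichever good has higher MU/price: 2/5 = 0.4 vs 1/12 = 0.0833.
x_1 gives more utility per dollar, so spend all income on x_1: x_1* = m/p_1, x_2* = 0.
Numerically: x_1* = 86.4, x_2* = 0.

x_1* = 86.4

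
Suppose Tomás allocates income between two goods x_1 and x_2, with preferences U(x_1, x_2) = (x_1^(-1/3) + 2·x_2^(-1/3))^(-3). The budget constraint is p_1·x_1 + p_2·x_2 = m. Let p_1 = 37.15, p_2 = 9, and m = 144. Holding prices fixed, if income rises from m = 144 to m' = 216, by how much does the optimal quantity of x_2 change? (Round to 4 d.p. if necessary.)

Δx_2* = 4.3301

MU_x_1 ∝ x_1^(-4/3), MU_x_2 ∝ 2·x_2^(-4/3), so MRS = (1/2)·(x_2/x_1)^(4/3) = p_1/p_2.
Solve for the ratio: x_2/x_1 = [2·p_1/p_2]^(0.75).
With the ratio pinned down, the budget gives x_1* = m/(p_1 + p_2·(x_2/x_1)) and x_2* = (x_2/x_1)·x_1*.
Numerically x_2/x_1 = 4.870345, so x_1* = 144/(37.15 + 9·4.870345) = 1.7781 and x_2* = 4.870345·1.7781 = 8.6602.
At m' = 216: x_2* = 12.9903. Change: 12.9903 − 8.6602 = 4.3301.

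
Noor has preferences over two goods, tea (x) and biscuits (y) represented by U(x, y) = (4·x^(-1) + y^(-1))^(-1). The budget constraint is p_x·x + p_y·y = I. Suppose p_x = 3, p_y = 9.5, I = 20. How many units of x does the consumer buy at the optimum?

x* = 3.5278

MRS = MU_x/MU_y = 4·(y/x)^(2). Set equal to p_x/p_y.
Solve for the ratio: y/x = [(1/4)·p_x/p_y]^(0.5).
Substitute y = (y/x)·x into the budget: x* = I/(p_x + p_y·(y/x)).
Numerically y/x = 0.280976, so x* = 20/(3 + 9.5·0.280976) = 3.5278.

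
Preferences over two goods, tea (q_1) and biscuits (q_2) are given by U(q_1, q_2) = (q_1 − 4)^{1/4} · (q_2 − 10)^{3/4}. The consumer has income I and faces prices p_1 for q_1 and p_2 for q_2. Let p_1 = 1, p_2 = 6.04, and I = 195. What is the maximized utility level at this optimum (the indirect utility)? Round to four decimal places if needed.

V = 19.3173

This is Cobb-Douglas in (q_1−4, q_2−10): tangency gives 0.25·p_2·(q_2−10) = 0.75·p_1·(q_1−4).
After buying the subsistence bundle (4, 10), a share 0.25 of the remaining income goes to q_1: q_1* = 4 + 0.25·(I − 4p_1 − 10p_2)/p_1.
Discretionary income = 195 − 4·1 − 10·6.04 = 130.6; q_1* = 4 + 0.25·130.6/1 = 36.65; q_2* = 10 + 0.75·130.6/6.04 = 26.2169.
Utility at the optimum: U(36.65, 26.2169) = 19.3173.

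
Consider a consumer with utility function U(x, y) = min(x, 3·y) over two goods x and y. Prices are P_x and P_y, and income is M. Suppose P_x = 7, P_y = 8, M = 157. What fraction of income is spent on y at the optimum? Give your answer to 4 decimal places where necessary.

With perfect complements, no substitution: consume in ratio x:y = 3:1.
Budget: P_x·x + P_y·(1/3)·x = M, so (3·P_x + P_y)·x = 3·M.
Demand: x*(P_x,P_y,M) = 3·M/(3·P_x + P_y), y* = M/(3·P_x + P_y).
Here 3·7 + 8 = 29, giving x* = 16.2414 and y* = 5.4138.
Expenditure on y: 8·5.4138 = 43.3103; share = 0.2759.

share on y = 0.2759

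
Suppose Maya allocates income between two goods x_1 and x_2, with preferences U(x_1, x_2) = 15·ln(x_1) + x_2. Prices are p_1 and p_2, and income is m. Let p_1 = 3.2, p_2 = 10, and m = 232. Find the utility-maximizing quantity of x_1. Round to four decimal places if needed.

MU_x_1 = 15/x_1, MU_x_2 = 1. Tangency: 15/x_1 = p_1/p_2.
So x_1*(p_1,p_2) = 15·p_2/p_1, independent of income; and x_2* = (m − 15·p_2)/p_2.
At the given prices: x_1* = 15·10/3.2 = 46.875.

x_1* = 46.875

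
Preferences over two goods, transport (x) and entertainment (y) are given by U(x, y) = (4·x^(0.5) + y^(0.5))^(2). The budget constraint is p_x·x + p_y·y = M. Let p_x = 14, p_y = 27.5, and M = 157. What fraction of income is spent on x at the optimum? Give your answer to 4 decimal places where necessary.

From the CES first-order condition, 4·(y/x)^(0.5) = p_x/p_y.
Solve for the ratio: y/x = [(1/4)·p_x/p_y]^(2).
Substitute y = (y/x)·x into the budget: x* = M/(p_x + p_y·(y/x)).
Numerically y/x = 0.016198, so x* = 157/(14 + 27.5·0.016198) = 10.8685 and y* = 0.016198·10.8685 = 0.1761.
Expenditure on x: 14·10.8685 = 152.1586; share = 0.9692.

share on x = 0.9692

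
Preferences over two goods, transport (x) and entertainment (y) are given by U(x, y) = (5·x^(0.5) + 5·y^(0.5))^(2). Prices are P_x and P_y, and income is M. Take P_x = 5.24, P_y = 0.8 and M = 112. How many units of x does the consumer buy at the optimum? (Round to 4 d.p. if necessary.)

x* = 2.831

Numerically y/x = 42.9025, so x* = 112/(5.24 + 0.8·42.9025) = 2.831.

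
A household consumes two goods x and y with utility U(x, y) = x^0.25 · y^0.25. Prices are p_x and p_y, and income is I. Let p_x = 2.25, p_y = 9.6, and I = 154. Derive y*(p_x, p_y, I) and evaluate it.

The MRS is y/x. Set MRS = p_x/p_y.
Rearranging, p_y·y = p_x·x. Substituting into the budget gives p_x·x·(1 + 1) = I.
Demand: x*(p_x,p_y,I) = 0.5·I/p_x and y* = 0.5·I/p_y.
At p_x=2.25, p_y=9.6, I=154: y* = 0.5·154/9.6 = 8.0208.

y* = 8.0208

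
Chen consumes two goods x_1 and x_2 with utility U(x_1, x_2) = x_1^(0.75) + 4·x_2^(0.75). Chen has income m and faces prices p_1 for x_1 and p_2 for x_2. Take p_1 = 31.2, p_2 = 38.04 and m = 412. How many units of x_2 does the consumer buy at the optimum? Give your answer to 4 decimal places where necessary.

From the CES first-order condition, (1/4)·(x_2/x_1)^(0.25) = p_1/p_2.
Hence x_2/x_1 = (4·p_1/p_2)^(1/(0.25)), i.e. raised to the 4 power.
With the ratio pinned down, the budget gives x_1* = m/(p_1 + p_2·(x_2/x_1)) and x_2* = (x_2/x_1)·x_1*.
Numerically x_2/x_1 = 115.850072, so x_1* = 412/(31.2 + 38.04·115.850072) = 0.0928 and x_2* = 115.850072·0.0928 = 10.7546.

x_2* = 10.7546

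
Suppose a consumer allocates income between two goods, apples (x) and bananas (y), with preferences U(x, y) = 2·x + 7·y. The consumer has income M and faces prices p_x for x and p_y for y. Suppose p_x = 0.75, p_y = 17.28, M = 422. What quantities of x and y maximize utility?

x* = 562.6667, y* = 0

Linear utility — the consumer picks whichever good has higher MU/price: 2/0.75 = 2.6667 vs 7/17.28 = 0.4051.
x gives more utility per dollar, so spend all income on x: x* = M/p_x, y* = 0.
Numerically: x* = 562.6667, y* = 0.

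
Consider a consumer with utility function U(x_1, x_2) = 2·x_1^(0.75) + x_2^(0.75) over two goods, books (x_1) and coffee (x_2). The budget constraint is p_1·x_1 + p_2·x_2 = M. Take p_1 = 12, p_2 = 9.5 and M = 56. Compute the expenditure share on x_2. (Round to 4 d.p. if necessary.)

share on x_2 = 0.1119

MRS = MU_x_1/MU_x_2 = 2·(x_2/x_1)^(0.25). Set equal to p_1/p_2.
Hence x_2/x_1 = ((1/2)·p_1/p_2)^(1/(0.25)), i.e. raised to the 4 power.
Substitute x_2 = (x_2/x_1)·x_1 into the budget: x_1* = M/(p_1 + p_2·(x_2/x_1)).
Numerically x_2/x_1 = 0.159115, so x_1* = 56/(12 + 9.5·0.159115) = 4.1446 and x_2* = 0.159115·4.1446 = 0.6595.
Expenditure on x_2: 9.5·0.6595 = 6.2649; share = 0.1119.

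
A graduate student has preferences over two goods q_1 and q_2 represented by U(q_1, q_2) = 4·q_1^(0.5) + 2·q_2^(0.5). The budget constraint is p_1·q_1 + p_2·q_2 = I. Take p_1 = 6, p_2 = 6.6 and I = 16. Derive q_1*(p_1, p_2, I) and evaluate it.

q_1* = 2.1728

MU_q_1 ∝ 4·q_1^(-0.5), MU_q_2 ∝ 2·q_2^(-0.5), so MRS = 2·(q_2/q_1)^(0.5) = p_1/p_2.
Hence q_2/q_1 = ((1/2)·p_1/p_2)^(1/(0.5)), i.e. raised to the 2 power.
Substitute q_2 = (q_2/q_1)·q_1 into the budget: q_1* = I/(p_1 + p_2·(q_2/q_1)).
Numerically q_2/q_1 = 0.206612, so q_1* = 16/(6 + 6.6·0.206612) = 2.1728.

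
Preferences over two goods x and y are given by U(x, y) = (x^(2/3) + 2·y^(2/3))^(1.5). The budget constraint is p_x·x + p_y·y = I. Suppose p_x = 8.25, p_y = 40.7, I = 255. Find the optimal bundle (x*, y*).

x* = 23.2625, y* = 1.55

With the ratio pinned down, the budget gives x* = I/(p_x + p_y·(y/x)) and y* = (y/x)·x*.
Numerically y/x = 0.06663, so x* = 255/(8.25 + 40.7·0.06663) = 23.2625 and y* = 0.06663·23.2625 = 1.55.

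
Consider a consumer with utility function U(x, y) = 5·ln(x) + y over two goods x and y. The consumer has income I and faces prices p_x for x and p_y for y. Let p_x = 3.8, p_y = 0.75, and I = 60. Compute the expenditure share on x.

share on x = 0.0625

MU_x = 5/x, MU_y = 1. Tangency: 5/x = p_x/p_y.
So x*(p_x,p_y) = 5·p_y/p_x, independent of income; and y* = (I − 5·p_y)/p_y.
At the given prices: x* = 5·0.75/3.8 = 0.9868, and y* = 75.
Expenditure on x: 3.8·0.9868 = 3.75; share = 0.0625.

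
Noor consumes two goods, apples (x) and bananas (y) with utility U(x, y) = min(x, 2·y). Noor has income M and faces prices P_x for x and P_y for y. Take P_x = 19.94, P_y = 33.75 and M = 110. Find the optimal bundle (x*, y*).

Leontief preferences: the optimum is at the kink where x/2 = y/1, i.e. y = (1/2)·x.
Budget: P_x·x + P_y·(1/2)·x = M, so (2·P_x + P_y)·x = 2·M.
Demand: x*(P_x,P_y,M) = 2·M/(2·P_x + P_y), y* = M/(2·P_x + P_y).
Here 2·19.94 + 33.75 = 73.63, giving x* = 2.9879 and y* = 1.494.

x* = 2.9879, y* = 1.494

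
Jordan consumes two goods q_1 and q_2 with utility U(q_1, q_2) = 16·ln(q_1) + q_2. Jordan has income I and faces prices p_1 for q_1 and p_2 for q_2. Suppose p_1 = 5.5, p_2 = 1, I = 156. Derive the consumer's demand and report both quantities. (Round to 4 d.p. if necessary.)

Set MRS = p_1/p_2: (16/q_1)/1 = p_1/p_2.
So q_1*(p_1,p_2) = 16·p_2/p_1, independent of income; and q_2* = (I − 16·p_2)/p_2.
At the given prices: q_1* = 16·1/5.5 = 2.9091, and q_2* = 140.

q_1* = 2.9091, q_2* = 140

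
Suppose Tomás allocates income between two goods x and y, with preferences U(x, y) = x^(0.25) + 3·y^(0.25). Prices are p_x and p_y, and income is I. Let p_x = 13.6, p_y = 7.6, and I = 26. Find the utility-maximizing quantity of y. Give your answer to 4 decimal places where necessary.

MU_x ∝ x^(-0.75), MU_y ∝ 3·y^(-0.75), so MRS = (1/3)·(y/x)^(0.75) = p_x/p_y.
Solve for the ratio: y/x = [3·p_x/p_y]^(4/3).
With the ratio pinned down, the budget gives x* = I/(p_x + p_y·(y/x)) and y* = (y/x)·x*.
Numerically y/x = 9.40002, so x* = 26/(13.6 + 7.6·9.40002) = 0.3057 and y* = 9.40002·0.3057 = 2.8739.

y* = 2.8739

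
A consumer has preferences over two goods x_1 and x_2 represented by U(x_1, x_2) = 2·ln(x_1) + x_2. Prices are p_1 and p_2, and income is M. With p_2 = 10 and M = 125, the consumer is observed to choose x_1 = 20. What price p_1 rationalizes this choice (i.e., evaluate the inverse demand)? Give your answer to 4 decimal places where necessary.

p_1 = 1

Set MRS = p_1/p_2: (2/x_1)/1 = p_1/p_2.
So x_1*(p_1,p_2) = 2·p_2/p_1, independent of income; and x_2* = (M − 2·p_2)/p_2.
Set x_1* = 20 in the demand function and solve for p_1: p_1 = 1.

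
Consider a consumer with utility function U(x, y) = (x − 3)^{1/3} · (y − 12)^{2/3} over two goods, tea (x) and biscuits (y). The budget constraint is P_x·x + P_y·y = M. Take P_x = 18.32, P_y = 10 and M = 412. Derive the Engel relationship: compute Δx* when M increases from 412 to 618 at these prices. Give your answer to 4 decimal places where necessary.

This is Cobb-Douglas in (x−3, y−12): tangency gives 1/3·P_y·(y−12) = 2/3·P_x·(x−3).
After buying the subsistence bundle (3, 12), a share 1/3 of the remaining income goes to x: x* = 3 + 1/3·(M − 3P_x − 12P_y)/P_x.
Discretionary income = 412 − 3·18.32 − 12·10 = 237.04; x* = 3 + 1/3·237.04/18.32 = 7.313.
At M' = 618: x* = 11.0611. Change: 11.0611 − 7.313 = 3.7482.

Δx* = 3.7482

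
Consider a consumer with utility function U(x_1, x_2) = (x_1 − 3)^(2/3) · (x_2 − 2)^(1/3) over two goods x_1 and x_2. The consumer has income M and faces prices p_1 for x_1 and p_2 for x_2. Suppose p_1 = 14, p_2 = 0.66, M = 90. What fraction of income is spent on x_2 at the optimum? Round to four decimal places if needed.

share on x_2 = 0.1876

This is Cobb-Douglas in (x_1−3, x_2−2): tangency gives 2/3·p_2·(x_2−2) = 1/3·p_1·(x_1−3).
After buying the subsistence bundle (3, 2), a share 2/3 of the remaining income goes to x_1: x_1* = 3 + 2/3·(M − 3p_1 − 2p_2)/p_1.
Discretionary income = 90 − 3·14 − 2·0.66 = 46.68; x_1* = 3 + 2/3·46.68/14 = 5.2229; x_2* = 2 + 1/3·46.68/0.66 = 25.5758.
Expenditure on x_2: 0.66·25.5758 = 16.88; share = 0.1876.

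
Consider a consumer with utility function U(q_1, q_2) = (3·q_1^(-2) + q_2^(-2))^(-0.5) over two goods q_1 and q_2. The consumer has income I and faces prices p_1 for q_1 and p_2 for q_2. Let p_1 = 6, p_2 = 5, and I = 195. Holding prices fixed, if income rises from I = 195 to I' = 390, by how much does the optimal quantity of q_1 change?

Δq_1* = 20.1362

MU_q_1 ∝ 3·q_1^(-3), MU_q_2 ∝ q_2^(-3), so MRS = 3·(q_2/q_1)^(3) = p_1/p_2.
Solve for the ratio: q_2/q_1 = [(1/3)·p_1/p_2]^(1/3).
Substitute q_2 = (q_2/q_1)·q_1 into the budget: q_1* = I/(p_1 + p_2·(q_2/q_1)).
Numerically q_2/q_1 = 0.736806, so q_1* = 195/(6 + 5·0.736806) = 20.1362.
At I' = 390: q_1* = 40.2725. Change: 40.2725 − 20.1362 = 20.1362.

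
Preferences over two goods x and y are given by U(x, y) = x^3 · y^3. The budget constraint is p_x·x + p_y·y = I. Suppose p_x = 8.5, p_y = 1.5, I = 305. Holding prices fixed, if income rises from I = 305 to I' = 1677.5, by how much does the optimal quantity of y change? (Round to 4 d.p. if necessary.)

Demand: x*(p_x,p_y,I) = 0.5·I/p_x and y* = 0.5·I/p_y.
At p_x=8.5, p_y=1.5, I=305: y* = 0.5·305/1.5 = 101.6667.
At I' = 1677.5: y* = 559.1667. Change: 559.1667 − 101.6667 = 457.5.

Δy* = 457.5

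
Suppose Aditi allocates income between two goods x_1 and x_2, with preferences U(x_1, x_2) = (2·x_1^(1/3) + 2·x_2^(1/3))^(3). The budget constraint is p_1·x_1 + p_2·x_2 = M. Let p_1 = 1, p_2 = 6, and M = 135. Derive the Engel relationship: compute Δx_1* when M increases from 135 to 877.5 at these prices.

Δx_1* = 527.2508

Substitute x_2 = (x_2/x_1)·x_1 into the budget: x_1* = M/(p_1 + p_2·(x_2/x_1)).
Numerically x_2/x_1 = 0.068041, so x_1* = 135/(1 + 6·0.068041) = 95.8638.
At M' = 877.5: x_1* = 623.1146. Change: 623.1146 − 95.8638 = 527.2508.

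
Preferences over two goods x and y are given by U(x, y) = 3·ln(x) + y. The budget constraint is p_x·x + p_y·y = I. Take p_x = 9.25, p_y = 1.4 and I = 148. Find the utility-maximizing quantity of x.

x* = 0.4541

Set MRS = p_x/p_y: (3/x)/1 = p_x/p_y.
So x*(p_x,p_y) = 3·p_y/p_x, independent of income; and y* = (I − 3·p_y)/p_y.
At the given prices: x* = 3·1.4/9.25 = 0.4541.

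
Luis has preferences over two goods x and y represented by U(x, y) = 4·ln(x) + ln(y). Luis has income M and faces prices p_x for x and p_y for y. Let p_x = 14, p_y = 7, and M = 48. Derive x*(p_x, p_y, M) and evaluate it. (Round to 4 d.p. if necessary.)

The MRS is 4·y/x. Set MRS = p_x/p_y.
Rearranging, p_y·y = (1/4)·p_x·x. Substituting into the budget gives p_x·x·(1 + (1/4)) = M.
Demand: x*(p_x,p_y,M) = 0.8·M/p_x and y* = 0.2·M/p_y.
At p_x=14, p_y=7, M=48: x* = 0.8·48/14 = 2.7429.

x* = 2.7429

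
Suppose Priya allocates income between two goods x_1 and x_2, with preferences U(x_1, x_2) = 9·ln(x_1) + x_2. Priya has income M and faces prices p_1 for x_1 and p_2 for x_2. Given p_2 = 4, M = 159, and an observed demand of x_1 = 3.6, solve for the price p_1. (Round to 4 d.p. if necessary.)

Set MRS = p_1/p_2: (9/x_1)/1 = p_1/p_2.
So x_1*(p_1,p_2) = 9·p_2/p_1, independent of income; and x_2* = (M − 9·p_2)/p_2.
Set x_1* = 3.6 in the demand function and solve for p_1: p_1 = 10.

p_1 = 10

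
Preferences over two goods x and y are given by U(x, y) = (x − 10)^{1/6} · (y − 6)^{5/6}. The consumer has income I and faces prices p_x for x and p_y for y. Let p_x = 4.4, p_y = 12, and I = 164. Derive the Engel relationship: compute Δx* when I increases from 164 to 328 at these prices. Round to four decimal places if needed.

Δx* = 6.2121

This is Cobb-Douglas in (x−10, y−6): tangency gives 1/6·p_y·(y−6) = 5/6·p_x·(x−10).
After buying the subsistence bundle (10, 6), a share 1/6 of the remaining income goes to x: x* = 10 + 1/6·(I − 10p_x − 6p_y)/p_x.
Discretionary income = 164 − 10·4.4 − 6·12 = 48; x* = 10 + 1/6·48/4.4 = 11.8182.
At I' = 328: x* = 18.0303. Change: 18.0303 − 11.8182 = 6.2121.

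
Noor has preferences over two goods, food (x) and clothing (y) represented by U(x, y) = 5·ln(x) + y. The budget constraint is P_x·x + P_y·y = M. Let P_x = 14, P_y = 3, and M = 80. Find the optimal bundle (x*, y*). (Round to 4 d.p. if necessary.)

x* = 1.0714, y* = 21.6667

Set MRS = P_x/P_y: (5/x)/1 = P_x/P_y.
So x*(P_x,P_y) = 5·P_y/P_x, independent of income; and y* = (M − 5·P_y)/P_y.
At the given prices: x* = 5·3/14 = 1.0714, and y* = 21.6667.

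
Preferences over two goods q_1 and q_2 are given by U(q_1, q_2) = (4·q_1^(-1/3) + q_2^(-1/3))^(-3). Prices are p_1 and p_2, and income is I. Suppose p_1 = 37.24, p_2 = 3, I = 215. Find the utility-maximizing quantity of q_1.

MRS = MU_q_1/MU_q_2 = 4·(q_2/q_1)^(4/3). Set equal to p_1/p_2.
Solve for the ratio: q_2/q_1 = [(1/4)·p_1/p_2]^(0.75).
Substitute q_2 = (q_2/q_1)·q_1 into the budget: q_1* = I/(p_1 + p_2·(q_2/q_1)).
Numerically q_2/q_1 = 2.338144, so q_1* = 215/(37.24 + 3·2.338144) = 4.8583.

q_1* = 4.8583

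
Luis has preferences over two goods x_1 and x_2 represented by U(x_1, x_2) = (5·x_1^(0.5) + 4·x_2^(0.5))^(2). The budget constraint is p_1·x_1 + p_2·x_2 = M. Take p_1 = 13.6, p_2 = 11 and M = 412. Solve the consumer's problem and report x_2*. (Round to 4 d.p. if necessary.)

x_2* = 16.5451

Numerically x_2/x_1 = 0.978301, so x_1* = 412/(13.6 + 11·0.978301) = 16.9121 and x_2* = 0.978301·16.9121 = 16.5451.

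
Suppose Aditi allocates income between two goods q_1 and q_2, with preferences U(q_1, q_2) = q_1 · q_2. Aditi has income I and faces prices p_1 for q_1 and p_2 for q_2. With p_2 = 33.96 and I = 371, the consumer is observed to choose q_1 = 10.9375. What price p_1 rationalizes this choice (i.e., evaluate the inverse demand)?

Tangency: MRS = q_2/q_1 = p_1/p_2.
So p_2·q_2 = p_1·q_1; combined with the budget, a share 0.5 of income goes to q_1.
Demand: q_1*(p_1,p_2,I) = 0.5·I/p_1 and q_2* = 0.5·I/p_2.
Set q_1* = 10.9375 in the demand function and solve for p_1: p_1 = 16.96.

p_1 = 16.96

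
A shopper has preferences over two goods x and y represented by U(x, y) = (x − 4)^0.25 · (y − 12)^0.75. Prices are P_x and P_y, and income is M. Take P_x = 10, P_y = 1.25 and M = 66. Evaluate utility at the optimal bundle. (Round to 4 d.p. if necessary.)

Let x' = x−4, y' = y−12. MRS = (1/3)·y'/x' = P_x/P_y.
After buying the subsistence bundle (4, 12), a share 0.25 of the remaining income goes to x: x* = 4 + 0.25·(M − 4P_x − 12P_y)/P_x.
Discretionary income = 66 − 4·10 − 12·1.25 = 11; x* = 4 + 0.25·11/10 = 4.275; y* = 12 + 0.75·11/1.25 = 18.6.
Utility at the optimum: U(4.275, 18.6) = 2.9819.

V = 2.9819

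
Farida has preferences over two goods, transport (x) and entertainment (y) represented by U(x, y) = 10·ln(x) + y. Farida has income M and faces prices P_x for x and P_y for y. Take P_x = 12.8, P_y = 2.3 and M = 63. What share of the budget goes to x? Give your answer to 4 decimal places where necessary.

share on x = 0.3651

So x*(P_x,P_y) = 10·P_y/P_x, independent of income; and y* = (M − 10·P_y)/P_y.
At the given prices: x* = 10·2.3/12.8 = 1.7969, and y* = 17.3913.
Expenditure on x: 12.8·1.7969 = 23; share = 0.3651.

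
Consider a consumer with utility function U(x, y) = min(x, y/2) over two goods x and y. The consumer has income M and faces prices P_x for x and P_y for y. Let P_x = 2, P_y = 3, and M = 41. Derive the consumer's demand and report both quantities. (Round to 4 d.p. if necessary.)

With perfect complements, no substitution: consume in ratio x:y = 1:2.
Budget: P_x·x + P_y·2·x = M, so (P_x + 2·P_y)·x = M.
Demand: x*(P_x,P_y,M) = M/(P_x + 2·P_y), y* = 2·M/(P_x + 2·P_y).
Here 2 + 2·3 = 8, giving x* = 5.125 and y* = 10.25.

x* = 5.125, y* = 10.25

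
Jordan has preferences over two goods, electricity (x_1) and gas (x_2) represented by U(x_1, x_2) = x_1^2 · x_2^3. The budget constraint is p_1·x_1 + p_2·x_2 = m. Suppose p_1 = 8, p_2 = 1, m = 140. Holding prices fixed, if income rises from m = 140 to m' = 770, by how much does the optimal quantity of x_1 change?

Δx_1* = 31.5

Tangency: MRS = (2/3)·x_2/x_1 = p_1/p_2.
Rearranging, p_2·x_2 = (3/2)·p_1·x_1. Substituting into the budget gives p_1·x_1·(1 + (3/2)) = m.
Demand: x_1*(p_1,p_2,m) = 0.4·m/p_1 and x_2* = 0.6·m/p_2.
At p_1=8, p_2=1, m=140: x_1* = 0.4·140/8 = 7.
At m' = 770: x_1* = 38.5. Change: 38.5 − 7 = 31.5.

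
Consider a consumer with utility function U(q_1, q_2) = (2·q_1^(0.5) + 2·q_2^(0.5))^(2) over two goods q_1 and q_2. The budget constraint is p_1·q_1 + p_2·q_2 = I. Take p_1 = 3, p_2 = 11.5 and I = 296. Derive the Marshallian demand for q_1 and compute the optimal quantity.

q_1* = 78.2529

MU_q_1 ∝ 2·q_1^(-0.5), MU_q_2 ∝ 2·q_2^(-0.5), so MRS = (q_2/q_1)^(0.5) = p_1/p_2.
Hence q_2/q_1 = (p_1/p_2)^(1/(0.5)), i.e. raised to the 2 power.
Substitute q_2 = (q_2/q_1)·q_1 into the budget: q_1* = I/(p_1 + p_2·(q_2/q_1)).
Numerically q_2/q_1 = 0.068053, so q_1* = 296/(3 + 11.5·0.068053) = 78.2529.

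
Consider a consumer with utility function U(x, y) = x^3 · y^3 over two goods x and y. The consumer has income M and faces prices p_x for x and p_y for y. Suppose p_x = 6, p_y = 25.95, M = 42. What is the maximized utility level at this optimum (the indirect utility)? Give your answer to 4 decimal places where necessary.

Tangency: MRS = y/x = p_x/p_y.
So 3·p_y·y = 3·p_x·x; combined with the budget, a share 0.5 of income goes to x.
Demand: x*(p_x,p_y,M) = 0.5·M/p_x and y* = 0.5·M/p_y.
At p_x=6, p_y=25.95, M=42: x* = 0.5·42/6 = 3.5, y* = 0.8092.
Utility at the optimum: U(3.5, 0.8092) = 22.7222.

V = 22.7222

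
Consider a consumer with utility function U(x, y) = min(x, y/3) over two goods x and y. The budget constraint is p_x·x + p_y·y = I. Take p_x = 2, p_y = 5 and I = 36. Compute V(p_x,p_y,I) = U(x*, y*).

V = 2.1176

With perfect complements, no substitution: consume in ratio x:y = 1:3.
Budget: p_x·x + p_y·3·x = I, so (p_x + 3·p_y)·x = I.
Demand: x*(p_x,p_y,I) = I/(p_x + 3·p_y), y* = 3·I/(p_x + 3·p_y).
Here 2 + 3·5 = 17, giving x* = 2.1176 and y* = 6.3529.
Utility at the optimum: U(2.1176, 6.3529) = 2.1176.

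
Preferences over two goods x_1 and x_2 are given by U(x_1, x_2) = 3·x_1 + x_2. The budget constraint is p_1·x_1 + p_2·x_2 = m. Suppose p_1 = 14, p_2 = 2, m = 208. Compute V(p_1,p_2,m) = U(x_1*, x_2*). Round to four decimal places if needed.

Perfect substitutes: compare marginal utility per dollar. 3/p_1 vs 1/p_2 → 0.2143 vs 0.5.
x_2 gives more utility per dollar, so spend all income on x_2: x_2* = m/p_2, x_1* = 0.
Numerically: x_1* = 0, x_2* = 104.
Utility at the optimum: U(0, 104) = 104.

V = 104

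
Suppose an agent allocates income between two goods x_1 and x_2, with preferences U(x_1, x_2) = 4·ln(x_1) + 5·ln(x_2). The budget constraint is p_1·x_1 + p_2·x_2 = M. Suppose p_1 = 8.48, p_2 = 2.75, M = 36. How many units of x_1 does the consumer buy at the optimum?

x_1* = 1.8868

Demand: x_1*(p_1,p_2,M) = 4/9·M/p_1 and x_2* = 5/9·M/p_2.
At p_1=8.48, p_2=2.75, M=36: x_1* = 4/9·36/8.48 = 1.8868.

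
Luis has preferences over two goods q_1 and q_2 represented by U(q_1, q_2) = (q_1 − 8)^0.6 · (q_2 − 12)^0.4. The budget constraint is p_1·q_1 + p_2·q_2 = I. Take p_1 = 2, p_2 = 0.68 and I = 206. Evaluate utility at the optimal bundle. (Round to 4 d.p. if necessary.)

V = 71.4139

Let q_1' = q_1−8, q_2' = q_2−12. MRS = (3/2)·q_2'/q_1' = p_1/p_2.
After buying the subsistence bundle (8, 12), a share 0.6 of the remaining income goes to q_1: q_1* = 8 + 0.6·(I − 8p_1 − 12p_2)/p_1.
Discretionary income = 206 − 8·2 − 12·0.68 = 181.84; q_1* = 8 + 0.6·181.84/2 = 62.552; q_2* = 12 + 0.4·181.84/0.68 = 118.9647.
Utility at the optimum: U(62.552, 118.9647) = 71.4139.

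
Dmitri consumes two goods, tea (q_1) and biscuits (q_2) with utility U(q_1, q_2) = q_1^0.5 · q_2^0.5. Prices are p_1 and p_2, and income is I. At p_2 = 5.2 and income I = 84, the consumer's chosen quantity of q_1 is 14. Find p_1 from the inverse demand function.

MU_q_1/MU_q_2 = (0.5·q_2)/(0.5·q_1); tangency sets this equal to p_1/p_2.
Rearranging, p_2·q_2 = p_1·q_1. Substituting into the budget gives p_1·q_1·(1 + 1) = I.
Demand: q_1*(p_1,p_2,I) = 0.5·I/p_1 and q_2* = 0.5·I/p_2.
Set q_1* = 14 in the demand function and solve for p_1: p_1 = 3.

p_1 = 3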